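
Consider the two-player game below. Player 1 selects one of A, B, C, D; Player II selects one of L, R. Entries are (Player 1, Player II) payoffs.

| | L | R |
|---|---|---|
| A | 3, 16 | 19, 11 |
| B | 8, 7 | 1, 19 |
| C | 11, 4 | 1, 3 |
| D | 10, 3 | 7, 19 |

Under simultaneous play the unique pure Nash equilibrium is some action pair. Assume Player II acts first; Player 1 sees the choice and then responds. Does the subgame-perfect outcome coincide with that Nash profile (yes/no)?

Work backward from Player 1's decision.
- L: BR = C, leader payoff 4.
- R: BR = A, leader payoff 11.
Maximizing over 4, 11, Player II chooses R. Subgame-perfect outcome: (A, R) with payoffs (19, 11).
Now find the simultaneous Nash equilibrium.
Player 1's best replies: L→C; R→A.
Player II's best replies: A→L; B→R; C→L; D→R.
Only (C, L) has each player best-responding; Nash payoffs (11, 4).
Sequential outcome (A, R) differs from the Nash profile (C, L).

no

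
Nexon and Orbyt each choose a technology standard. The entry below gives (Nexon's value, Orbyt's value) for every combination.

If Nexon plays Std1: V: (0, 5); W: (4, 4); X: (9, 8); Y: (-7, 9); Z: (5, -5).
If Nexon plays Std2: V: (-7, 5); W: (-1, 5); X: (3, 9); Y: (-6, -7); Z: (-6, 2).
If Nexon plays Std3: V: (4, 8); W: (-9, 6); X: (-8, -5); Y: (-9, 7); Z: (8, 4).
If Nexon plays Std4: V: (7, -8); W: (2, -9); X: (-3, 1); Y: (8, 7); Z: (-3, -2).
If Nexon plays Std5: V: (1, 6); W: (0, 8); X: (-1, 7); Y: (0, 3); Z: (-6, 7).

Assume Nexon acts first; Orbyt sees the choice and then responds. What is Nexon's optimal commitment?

Std4

Orbyt best-responds to each possible Nexon move:
- Std1 → Orbyt plays Y (best of 5, 4, 8, 9, -5); Nexon gets -7.
- Std2 → Orbyt plays X (best of 5, 5, 9, -7, 2); Nexon gets 3.
- Std3 → Orbyt plays V (best of 8, 6, -5, 7, 4); Nexon gets 4.
- Std4 → Orbyt plays Y (best of -8, -9, 1, 7, -2); Nexon gets 8.
- Std5 → Orbyt plays W (best of 6, 8, 7, 3, 7); Nexon gets 0.
Among -7, 3, 4, 8, 0, the best is 8 at Std4. Subgame-perfect outcome: (Std4, Y) with payoffs (8, 7).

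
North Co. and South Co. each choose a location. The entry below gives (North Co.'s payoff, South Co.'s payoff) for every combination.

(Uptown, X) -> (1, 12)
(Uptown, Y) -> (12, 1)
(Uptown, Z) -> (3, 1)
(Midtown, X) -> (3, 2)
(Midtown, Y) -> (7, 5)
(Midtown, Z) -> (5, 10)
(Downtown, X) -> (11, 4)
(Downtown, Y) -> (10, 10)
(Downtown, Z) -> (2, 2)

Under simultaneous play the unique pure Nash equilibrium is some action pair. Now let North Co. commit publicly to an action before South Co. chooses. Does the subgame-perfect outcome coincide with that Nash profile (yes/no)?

Solve by backward induction (North Co. leads).
- Uptown: South Co. compares 12, 1, 1 and picks X; North Co. would get 1.
- Midtown: South Co. compares 2, 5, 10 and picks Z; North Co. would get 5.
- Downtown: South Co. compares 4, 10, 2 and picks Y; North Co. would get 10.
Among 1, 5, 10, the best is 10 at Downtown. Subgame-perfect outcome: (Downtown, Y) with payoffs (10, 10).
Under simultaneous play:
North Co.'s best replies: X→Downtown; Y→Uptown; Z→Midtown.
South Co.'s best replies: Uptown→X; Midtown→Z; Downtown→Y.
The unique mutual best reply is (Midtown, Z), giving (5, 10).
Sequential outcome (Downtown, Y) differs from the Nash profile (Midtown, Z).

no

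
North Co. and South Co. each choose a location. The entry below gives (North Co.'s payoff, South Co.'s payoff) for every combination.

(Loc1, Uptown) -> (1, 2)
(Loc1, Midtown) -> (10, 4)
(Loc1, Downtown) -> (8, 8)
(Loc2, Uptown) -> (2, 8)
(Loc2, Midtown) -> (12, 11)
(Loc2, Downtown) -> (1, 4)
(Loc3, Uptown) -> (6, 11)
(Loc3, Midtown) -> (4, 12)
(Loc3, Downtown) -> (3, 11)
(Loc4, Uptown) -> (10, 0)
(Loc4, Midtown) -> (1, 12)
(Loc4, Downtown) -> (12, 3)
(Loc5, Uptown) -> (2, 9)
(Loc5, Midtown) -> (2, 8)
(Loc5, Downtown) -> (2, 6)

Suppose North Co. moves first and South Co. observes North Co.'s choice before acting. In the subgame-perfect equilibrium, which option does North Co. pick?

Solve by backward induction (North Co. leads).
- Loc1: South Co. compares 2, 4, 8 and picks Downtown; North Co. would get 8.
- Loc2: South Co. compares 8, 11, 4 and picks Midtown; North Co. would get 12.
- Loc3: South Co. compares 11, 12, 11 and picks Midtown; North Co. would get 4.
- Loc4: South Co. compares 0, 12, 3 and picks Midtown; North Co. would get 1.
- Loc5: South Co. compares 9, 8, 6 and picks Uptown; North Co. would get 2.
Maximizing over 8, 12, 4, 1, 2, North Co. chooses Loc2. Subgame-perfect outcome: (Loc2, Midtown) with payoffs (12, 11).

Loc2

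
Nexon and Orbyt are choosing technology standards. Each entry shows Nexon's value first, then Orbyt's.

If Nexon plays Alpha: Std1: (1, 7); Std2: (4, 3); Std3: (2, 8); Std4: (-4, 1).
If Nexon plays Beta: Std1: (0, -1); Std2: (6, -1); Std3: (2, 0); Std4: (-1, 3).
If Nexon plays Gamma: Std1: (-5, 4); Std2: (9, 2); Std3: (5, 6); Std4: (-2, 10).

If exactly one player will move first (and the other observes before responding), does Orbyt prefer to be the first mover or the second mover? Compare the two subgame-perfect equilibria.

If Nexon leads: Orbyt's best replies are Alpha→Std3, Beta→Std4, Gamma→Std4; Nexon's induced payoffs 2, -1, -2; outcome (Alpha, Std3), payoffs (2, 8).
If Orbyt leads: Nexon's best replies are Std1→Alpha, Std2→Gamma, Std3→Gamma, Std4→Beta; Orbyt's induced payoffs 7, 2, 6, 3; outcome (Alpha, Std1), payoffs (1, 7).
Orbyt gets 7 moving first and 8 moving second, so Orbyt prefers to move second.

second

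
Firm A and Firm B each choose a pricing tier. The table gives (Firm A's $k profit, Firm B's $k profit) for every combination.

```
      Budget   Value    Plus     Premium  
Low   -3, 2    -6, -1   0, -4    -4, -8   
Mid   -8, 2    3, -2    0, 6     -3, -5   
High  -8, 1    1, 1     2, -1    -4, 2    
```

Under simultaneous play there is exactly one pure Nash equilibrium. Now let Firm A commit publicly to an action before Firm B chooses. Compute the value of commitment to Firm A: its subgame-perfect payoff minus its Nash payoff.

Backward induction with Firm A moving first.
- Low: BR = Budget, leader payoff -3.
- Mid: BR = Plus, leader payoff 0.
- High: BR = Premium, leader payoff -4.
Firm A's induced payoffs are -3, 0, -4, so Firm A commits to Mid. Subgame-perfect outcome: (Mid, Plus) with payoffs (0, 6).
For the simultaneous game, intersect best replies.
Firm A's best replies: Budget→Low; Value→Mid; Plus→High; Premium→Mid.
Firm B's best replies: Low→Budget; Mid→Plus; High→Premium.
Only (Low, Budget) has each player best-responding; Nash payoffs (-3, 2).
Firm A's commitment gain: 0 − -3 = 3.

3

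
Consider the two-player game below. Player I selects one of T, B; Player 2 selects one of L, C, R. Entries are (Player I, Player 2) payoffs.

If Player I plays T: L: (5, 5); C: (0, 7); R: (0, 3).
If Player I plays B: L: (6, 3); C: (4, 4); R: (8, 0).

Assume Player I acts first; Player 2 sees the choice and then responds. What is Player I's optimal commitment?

B

Solve by backward induction (Player I leads).
- T: Player 2 compares 5, 7, 3 and picks C; Player I would get 0.
- B: Player 2 compares 3, 4, 0 and picks C; Player I would get 4.
Maximizing over 0, 4, Player I chooses B. Subgame-perfect outcome: (B, C) with payoffs (4, 4).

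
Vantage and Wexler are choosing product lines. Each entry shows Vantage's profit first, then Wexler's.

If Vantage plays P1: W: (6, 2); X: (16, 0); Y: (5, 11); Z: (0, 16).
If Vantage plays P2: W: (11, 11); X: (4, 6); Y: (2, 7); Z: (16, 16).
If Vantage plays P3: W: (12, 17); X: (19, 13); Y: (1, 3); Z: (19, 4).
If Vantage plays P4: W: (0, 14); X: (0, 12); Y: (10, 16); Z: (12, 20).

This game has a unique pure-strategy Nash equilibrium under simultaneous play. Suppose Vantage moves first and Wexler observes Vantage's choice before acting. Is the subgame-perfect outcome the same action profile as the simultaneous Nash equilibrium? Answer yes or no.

no

Backward induction with Vantage moving first.
- P1 → Wexler plays Z (best of 2, 0, 11, 16); Vantage gets 0.
- P2 → Wexler plays Z (best of 11, 6, 7, 16); Vantage gets 16.
- P3 → Wexler plays W (best of 17, 13, 3, 4); Vantage gets 12.
- P4 → Wexler plays Z (best of 14, 12, 16, 20); Vantage gets 12.
Among 0, 16, 12, 12, the best is 16 at P2. Subgame-perfect outcome: (P2, Z) with payoffs (16, 16).
Now find the simultaneous Nash equilibrium.
Vantage's best replies: W→P3; X→P3; Y→P4; Z→P3.
Wexler's best replies: P1→Z; P2→Z; P3→W; P4→Z.
The unique mutual best reply is (P3, W), giving (12, 17).
Sequential outcome (P2, Z) differs from the Nash profile (P3, W).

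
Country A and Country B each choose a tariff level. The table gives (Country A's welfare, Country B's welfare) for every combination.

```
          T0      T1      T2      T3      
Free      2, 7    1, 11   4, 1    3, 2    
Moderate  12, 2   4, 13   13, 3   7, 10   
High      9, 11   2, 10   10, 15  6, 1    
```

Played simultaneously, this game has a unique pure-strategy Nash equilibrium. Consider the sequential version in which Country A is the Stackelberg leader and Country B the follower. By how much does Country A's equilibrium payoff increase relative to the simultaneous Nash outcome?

6

Backward induction with Country A moving first.
- Free: BR = T1, leader payoff 1.
- Moderate: BR = T1, leader payoff 4.
- High: BR = T2, leader payoff 10.
Among 1, 4, 10, the best is 10 at High. Subgame-perfect outcome: (High, T2) with payoffs (10, 15).
Under simultaneous play:
Country A's best replies: T0→Moderate; T1→Moderate; T2→Moderate; T3→Moderate.
Country B's best replies: Free→T1; Moderate→T1; High→T2.
Only (Moderate, T1) has each player best-responding; Nash payoffs (4, 13).
Country A's commitment gain: 10 − 4 = 6.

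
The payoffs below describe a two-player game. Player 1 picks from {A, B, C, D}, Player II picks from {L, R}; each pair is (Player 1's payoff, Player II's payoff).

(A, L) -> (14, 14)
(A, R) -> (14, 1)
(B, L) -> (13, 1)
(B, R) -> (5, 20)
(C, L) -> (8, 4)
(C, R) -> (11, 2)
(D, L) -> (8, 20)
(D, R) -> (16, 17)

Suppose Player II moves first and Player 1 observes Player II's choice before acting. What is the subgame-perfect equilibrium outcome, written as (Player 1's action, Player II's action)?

Solve by backward induction (Player II leads).
- L: Player 1 compares 14, 13, 8, 8 and picks A; Player II would get 14.
- R: Player 1 compares 14, 5, 11, 16 and picks D; Player II would get 17.
Maximizing over 14, 17, Player II chooses R. Subgame-perfect outcome: (D, R) with payoffs (16, 17).

(D, R)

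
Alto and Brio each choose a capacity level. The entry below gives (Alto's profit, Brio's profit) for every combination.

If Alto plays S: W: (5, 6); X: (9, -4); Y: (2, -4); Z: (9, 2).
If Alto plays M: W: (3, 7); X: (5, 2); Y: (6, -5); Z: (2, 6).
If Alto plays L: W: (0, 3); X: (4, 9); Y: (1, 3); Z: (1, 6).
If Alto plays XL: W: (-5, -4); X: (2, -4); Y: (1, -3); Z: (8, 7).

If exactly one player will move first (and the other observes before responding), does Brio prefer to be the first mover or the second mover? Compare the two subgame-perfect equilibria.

second

If Alto leads: Brio's best replies are S→W, M→W, L→X, XL→Z; Alto's induced payoffs 5, 3, 4, 8; outcome (XL, Z), payoffs (8, 7).
If Brio leads: Alto's best replies are W→S, X→S, Y→M, Z→S; Brio's induced payoffs 6, -4, -5, 2; outcome (S, W), payoffs (5, 6).
Brio gets 6 moving first and 7 moving second, so Brio prefers to move second.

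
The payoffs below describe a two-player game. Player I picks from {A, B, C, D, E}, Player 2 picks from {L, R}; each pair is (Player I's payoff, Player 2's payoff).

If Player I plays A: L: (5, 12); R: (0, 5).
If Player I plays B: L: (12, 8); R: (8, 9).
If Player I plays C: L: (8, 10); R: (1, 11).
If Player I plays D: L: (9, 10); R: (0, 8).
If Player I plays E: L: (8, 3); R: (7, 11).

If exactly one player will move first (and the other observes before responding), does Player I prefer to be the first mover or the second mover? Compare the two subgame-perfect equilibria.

first

If Player I leads: Player 2's best replies are A→L, B→R, C→R, D→L, E→R; Player I's induced payoffs 5, 8, 1, 9, 7; outcome (D, L), payoffs (9, 10).
If Player 2 leads: Player I's best replies are L→B, R→B; Player 2's induced payoffs 8, 9; outcome (B, R), payoffs (8, 9).
Player I gets 9 moving first and 8 moving second, so Player I prefers to move first.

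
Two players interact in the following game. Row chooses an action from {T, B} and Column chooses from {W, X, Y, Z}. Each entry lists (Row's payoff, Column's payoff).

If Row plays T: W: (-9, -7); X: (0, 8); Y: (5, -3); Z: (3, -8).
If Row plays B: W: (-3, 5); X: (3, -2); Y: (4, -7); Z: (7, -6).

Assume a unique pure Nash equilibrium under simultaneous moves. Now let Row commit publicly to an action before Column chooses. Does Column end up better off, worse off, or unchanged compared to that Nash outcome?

Column best-responds to each possible Row move:
- T: Column compares -7, 8, -3, -8 and picks X; Row would get 0.
- B: Column compares 5, -2, -7, -6 and picks W; Row would get -3.
Row's induced payoffs are 0, -3, so Row commits to T. Subgame-perfect outcome: (T, X) with payoffs (0, 8).
Under simultaneous play:
Row's best replies: W→B; X→B; Y→T; Z→B.
Column's best replies: T→X; B→W.
The unique mutual best reply is (B, W), giving (-3, 5).
Column earns 8 sequentially versus 5 at the Nash outcome: better off.

better off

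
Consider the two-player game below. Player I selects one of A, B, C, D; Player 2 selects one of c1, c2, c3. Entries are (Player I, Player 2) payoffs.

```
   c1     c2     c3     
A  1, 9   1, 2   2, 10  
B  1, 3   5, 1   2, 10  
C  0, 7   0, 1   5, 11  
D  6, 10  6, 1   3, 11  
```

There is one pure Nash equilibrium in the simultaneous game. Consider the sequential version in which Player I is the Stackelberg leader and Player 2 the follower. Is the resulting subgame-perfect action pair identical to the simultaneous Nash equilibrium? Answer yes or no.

yes

Solve by backward induction (Player I leads).
- A: BR = c3, leader payoff 2.
- B: BR = c3, leader payoff 2.
- C: BR = c3, leader payoff 5.
- D: BR = c3, leader payoff 3.
Maximizing over 2, 2, 5, 3, Player I chooses C. Subgame-perfect outcome: (C, c3) with payoffs (5, 11).
For the simultaneous game, intersect best replies.
Player I's best replies: c1→D; c2→D; c3→C.
Player 2's best replies: A→c3; B→c3; C→c3; D→c3.
The unique mutual best reply is (C, c3), giving (5, 11).
Sequential outcome (C, c3) coincides with the Nash profile (C, c3).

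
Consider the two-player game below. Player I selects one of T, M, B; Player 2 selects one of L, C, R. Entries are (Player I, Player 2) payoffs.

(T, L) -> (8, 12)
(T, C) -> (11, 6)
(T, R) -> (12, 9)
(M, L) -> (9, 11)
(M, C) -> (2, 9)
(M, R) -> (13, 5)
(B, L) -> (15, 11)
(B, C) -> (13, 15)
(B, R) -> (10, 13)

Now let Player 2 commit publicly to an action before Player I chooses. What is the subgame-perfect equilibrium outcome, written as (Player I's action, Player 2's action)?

Backward induction with Player 2 moving first.
- L → Player I plays B (best of 8, 9, 15); Player 2 gets 11.
- C → Player I plays B (best of 11, 2, 13); Player 2 gets 15.
- R → Player I plays M (best of 12, 13, 10); Player 2 gets 5.
Player 2's induced payoffs are 11, 15, 5, so Player 2 commits to C. Subgame-perfect outcome: (B, C) with payoffs (13, 15).

(B, C)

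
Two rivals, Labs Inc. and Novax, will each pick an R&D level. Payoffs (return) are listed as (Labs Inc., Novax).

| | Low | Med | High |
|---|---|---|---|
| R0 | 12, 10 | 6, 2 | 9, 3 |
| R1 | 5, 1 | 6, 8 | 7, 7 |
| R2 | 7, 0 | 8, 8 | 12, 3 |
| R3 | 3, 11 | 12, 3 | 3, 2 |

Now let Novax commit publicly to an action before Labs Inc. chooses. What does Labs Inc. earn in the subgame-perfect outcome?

Labs Inc. best-responds to each possible Novax move:
- Low: BR = R0, leader payoff 10.
- Med: BR = R3, leader payoff 3.
- High: BR = R2, leader payoff 3.
Maximizing over 10, 3, 3, Novax chooses Low. Subgame-perfect outcome: (R0, Low) with payoffs (12, 10).

12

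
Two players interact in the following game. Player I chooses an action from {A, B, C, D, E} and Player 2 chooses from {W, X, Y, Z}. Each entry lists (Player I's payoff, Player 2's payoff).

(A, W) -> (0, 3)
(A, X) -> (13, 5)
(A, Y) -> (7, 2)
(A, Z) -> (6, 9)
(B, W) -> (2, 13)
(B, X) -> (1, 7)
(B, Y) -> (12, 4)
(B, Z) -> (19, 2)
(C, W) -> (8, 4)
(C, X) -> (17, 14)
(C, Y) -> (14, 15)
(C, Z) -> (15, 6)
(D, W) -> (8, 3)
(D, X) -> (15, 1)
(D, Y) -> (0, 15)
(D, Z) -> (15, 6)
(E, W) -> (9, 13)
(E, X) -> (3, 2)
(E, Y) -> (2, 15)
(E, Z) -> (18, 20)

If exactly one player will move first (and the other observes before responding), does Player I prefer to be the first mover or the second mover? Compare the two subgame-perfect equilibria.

If Player I leads: Player 2's best replies are A→Z, B→W, C→Y, D→Y, E→Z; Player I's induced payoffs 6, 2, 14, 0, 18; outcome (E, Z), payoffs (18, 20).
If Player 2 leads: Player I's best replies are W→E, X→C, Y→C, Z→B; Player 2's induced payoffs 13, 14, 15, 2; outcome (C, Y), payoffs (14, 15).
Player I gets 18 moving first and 14 moving second, so Player I prefers to move first.

first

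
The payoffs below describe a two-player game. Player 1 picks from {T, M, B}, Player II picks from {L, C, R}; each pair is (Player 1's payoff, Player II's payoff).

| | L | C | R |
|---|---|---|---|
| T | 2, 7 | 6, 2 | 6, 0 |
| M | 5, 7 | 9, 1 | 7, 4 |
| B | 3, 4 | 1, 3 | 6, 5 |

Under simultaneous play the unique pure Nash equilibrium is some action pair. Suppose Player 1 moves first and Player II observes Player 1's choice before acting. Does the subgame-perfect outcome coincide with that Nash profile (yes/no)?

Work backward from Player II's decision.
- T: Player II compares 7, 2, 0 and picks L; Player 1 would get 2.
- M: Player II compares 7, 1, 4 and picks L; Player 1 would get 5.
- B: Player II compares 4, 3, 5 and picks R; Player 1 would get 6.
Maximizing over 2, 5, 6, Player 1 chooses B. Subgame-perfect outcome: (B, R) with payoffs (6, 5).
For the simultaneous game, intersect best replies.
Player 1's best replies: L→M; C→M; R→M.
Player II's best replies: T→L; M→L; B→R.
The unique mutual best reply is (M, L), giving (5, 7).
Sequential outcome (B, R) differs from the Nash profile (M, L).

no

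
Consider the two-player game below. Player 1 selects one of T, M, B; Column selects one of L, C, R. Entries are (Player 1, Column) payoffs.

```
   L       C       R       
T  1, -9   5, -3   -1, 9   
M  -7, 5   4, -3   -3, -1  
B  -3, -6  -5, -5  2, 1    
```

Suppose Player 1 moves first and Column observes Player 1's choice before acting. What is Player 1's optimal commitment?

B

Column best-responds to each possible Player 1 move:
- T → Column plays R (best of -9, -3, 9); Player 1 gets -1.
- M → Column plays L (best of 5, -3, -1); Player 1 gets -7.
- B → Column plays R (best of -6, -5, 1); Player 1 gets 2.
Player 1's induced payoffs are -1, -7, 2, so Player 1 commits to B. Subgame-perfect outcome: (B, R) with payoffs (2, 1).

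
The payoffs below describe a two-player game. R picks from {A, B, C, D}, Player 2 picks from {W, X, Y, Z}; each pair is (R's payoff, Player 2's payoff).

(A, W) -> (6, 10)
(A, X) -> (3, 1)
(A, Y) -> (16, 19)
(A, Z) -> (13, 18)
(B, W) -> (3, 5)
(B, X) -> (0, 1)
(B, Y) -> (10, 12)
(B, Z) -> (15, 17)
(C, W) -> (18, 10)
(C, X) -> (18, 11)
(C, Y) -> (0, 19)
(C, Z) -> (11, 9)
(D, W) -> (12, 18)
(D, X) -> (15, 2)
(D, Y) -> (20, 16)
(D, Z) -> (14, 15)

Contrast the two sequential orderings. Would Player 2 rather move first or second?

If R leads: Player 2's best replies are A→Y, B→Z, C→Y, D→W; R's induced payoffs 16, 15, 0, 12; outcome (A, Y), payoffs (16, 19).
If Player 2 leads: R's best replies are W→C, X→C, Y→D, Z→B; Player 2's induced payoffs 10, 11, 16, 17; outcome (B, Z), payoffs (15, 17).
Player 2 gets 17 moving first and 19 moving second, so Player 2 prefers to move second.

second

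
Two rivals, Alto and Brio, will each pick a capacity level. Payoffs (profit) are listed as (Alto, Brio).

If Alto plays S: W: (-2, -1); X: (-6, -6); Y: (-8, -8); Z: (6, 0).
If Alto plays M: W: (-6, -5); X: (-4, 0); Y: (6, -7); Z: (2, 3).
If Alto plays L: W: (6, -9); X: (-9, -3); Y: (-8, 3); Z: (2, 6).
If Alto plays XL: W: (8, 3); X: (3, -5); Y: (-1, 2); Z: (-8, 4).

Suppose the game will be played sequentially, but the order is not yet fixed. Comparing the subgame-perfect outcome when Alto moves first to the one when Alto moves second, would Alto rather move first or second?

If Alto leads: Brio's best replies are S→Z, M→Z, L→Z, XL→Z; Alto's induced payoffs 6, 2, 2, -8; outcome (S, Z), payoffs (6, 0).
If Brio leads: Alto's best replies are W→XL, X→XL, Y→M, Z→S; Brio's induced payoffs 3, -5, -7, 0; outcome (XL, W), payoffs (8, 3).
Alto gets 6 moving first and 8 moving second, so Alto prefers to move second.

second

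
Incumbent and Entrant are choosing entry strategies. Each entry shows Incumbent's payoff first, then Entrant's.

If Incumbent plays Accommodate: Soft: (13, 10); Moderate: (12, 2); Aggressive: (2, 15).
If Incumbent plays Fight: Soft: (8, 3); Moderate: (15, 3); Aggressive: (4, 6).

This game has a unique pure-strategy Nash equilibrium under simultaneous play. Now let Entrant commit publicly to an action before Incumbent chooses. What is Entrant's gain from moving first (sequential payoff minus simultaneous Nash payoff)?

4

Solve by backward induction (Entrant leads).
- Soft: BR = Accommodate, leader payoff 10.
- Moderate: BR = Fight, leader payoff 3.
- Aggressive: BR = Fight, leader payoff 6.
Among 10, 3, 6, the best is 10 at Soft. Subgame-perfect outcome: (Accommodate, Soft) with payoffs (13, 10).
Under simultaneous play:
Incumbent's best replies: Soft→Accommodate; Moderate→Fight; Aggressive→Fight.
Entrant's best replies: Accommodate→Aggressive; Fight→Aggressive.
Only (Fight, Aggressive) has each player best-responding; Nash payoffs (4, 6).
Entrant's commitment gain: 10 − 6 = 4.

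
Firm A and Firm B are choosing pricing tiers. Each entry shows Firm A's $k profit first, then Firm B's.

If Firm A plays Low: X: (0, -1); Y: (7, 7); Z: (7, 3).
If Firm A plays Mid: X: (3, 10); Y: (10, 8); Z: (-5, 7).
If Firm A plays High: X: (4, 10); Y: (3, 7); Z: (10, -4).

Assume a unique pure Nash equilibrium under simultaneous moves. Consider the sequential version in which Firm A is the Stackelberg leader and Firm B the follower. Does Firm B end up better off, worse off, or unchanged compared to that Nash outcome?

worse off

Work backward from Firm B's decision.
- Low: Firm B compares -1, 7, 3 and picks Y; Firm A would get 7.
- Mid: Firm B compares 10, 8, 7 and picks X; Firm A would get 3.
- High: Firm B compares 10, 7, -4 and picks X; Firm A would get 4.
Maximizing over 7, 3, 4, Firm A chooses Low. Subgame-perfect outcome: (Low, Y) with payoffs (7, 7).
Now find the simultaneous Nash equilibrium.
Firm A's best replies: X→High; Y→Mid; Z→High.
Firm B's best replies: Low→Y; Mid→X; High→X.
The unique mutual best reply is (High, X), giving (4, 10).
Firm B earns 7 sequentially versus 10 at the Nash outcome: worse off.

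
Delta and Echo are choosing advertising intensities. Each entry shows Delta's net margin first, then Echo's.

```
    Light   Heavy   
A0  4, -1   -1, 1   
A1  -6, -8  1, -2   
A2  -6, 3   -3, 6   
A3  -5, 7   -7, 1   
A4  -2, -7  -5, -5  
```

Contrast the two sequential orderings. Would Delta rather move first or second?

If Delta leads: Echo's best replies are A0→Heavy, A1→Heavy, A2→Heavy, A3→Light, A4→Heavy; Delta's induced payoffs -1, 1, -3, -5, -5; outcome (A1, Heavy), payoffs (1, -2).
If Echo leads: Delta's best replies are Light→A0, Heavy→A1; Echo's induced payoffs -1, -2; outcome (A0, Light), payoffs (4, -1).
Delta gets 1 moving first and 4 moving second, so Delta prefers to move second.

second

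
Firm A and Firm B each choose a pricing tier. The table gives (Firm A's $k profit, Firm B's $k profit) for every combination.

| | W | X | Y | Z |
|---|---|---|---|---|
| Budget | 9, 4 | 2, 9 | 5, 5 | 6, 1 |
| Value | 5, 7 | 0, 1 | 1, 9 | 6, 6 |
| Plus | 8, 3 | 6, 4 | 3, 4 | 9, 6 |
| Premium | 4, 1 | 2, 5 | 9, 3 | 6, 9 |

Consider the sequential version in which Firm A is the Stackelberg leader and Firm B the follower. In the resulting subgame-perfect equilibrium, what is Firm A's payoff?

9

Firm B best-responds to each possible Firm A move:
- Budget: BR = X, leader payoff 2.
- Value: BR = Y, leader payoff 1.
- Plus: BR = Z, leader payoff 9.
- Premium: BR = Z, leader payoff 6.
Among 2, 1, 9, 6, the best is 9 at Plus. Subgame-perfect outcome: (Plus, Z) with payoffs (9, 6).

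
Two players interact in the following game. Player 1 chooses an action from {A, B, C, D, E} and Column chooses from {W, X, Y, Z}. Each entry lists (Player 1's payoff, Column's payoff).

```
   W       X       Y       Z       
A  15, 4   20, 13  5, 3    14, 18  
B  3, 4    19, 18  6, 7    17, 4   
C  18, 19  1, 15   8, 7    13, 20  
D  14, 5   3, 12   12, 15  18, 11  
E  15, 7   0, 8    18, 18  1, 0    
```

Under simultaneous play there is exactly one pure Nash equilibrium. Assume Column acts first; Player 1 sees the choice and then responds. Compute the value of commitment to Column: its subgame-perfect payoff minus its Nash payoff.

1

Work backward from Player 1's decision.
- W: BR = C, leader payoff 19.
- X: BR = A, leader payoff 13.
- Y: BR = E, leader payoff 18.
- Z: BR = D, leader payoff 11.
Among 19, 13, 18, 11, the best is 19 at W. Subgame-perfect outcome: (C, W) with payoffs (18, 19).
Now find the simultaneous Nash equilibrium.
Player 1's best replies: W→C; X→A; Y→E; Z→D.
Column's best replies: A→Z; B→X; C→Z; D→Y; E→Y.
The unique mutual best reply is (E, Y), giving (18, 18).
Column's commitment gain: 19 − 18 = 1.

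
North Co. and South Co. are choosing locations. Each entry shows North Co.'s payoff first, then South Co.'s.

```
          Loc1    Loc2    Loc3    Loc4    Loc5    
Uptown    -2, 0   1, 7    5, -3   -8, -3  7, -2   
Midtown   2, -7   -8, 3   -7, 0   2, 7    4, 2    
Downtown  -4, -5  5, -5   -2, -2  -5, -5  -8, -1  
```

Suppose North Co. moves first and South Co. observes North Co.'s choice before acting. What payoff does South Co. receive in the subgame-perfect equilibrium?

7

Backward induction with North Co. moving first.
- Uptown → South Co. plays Loc2 (best of 0, 7, -3, -3, -2); North Co. gets 1.
- Midtown → South Co. plays Loc4 (best of -7, 3, 0, 7, 2); North Co. gets 2.
- Downtown → South Co. plays Loc5 (best of -5, -5, -2, -5, -1); North Co. gets -8.
North Co.'s induced payoffs are 1, 2, -8, so North Co. commits to Midtown. Subgame-perfect outcome: (Midtown, Loc4) with payoffs (2, 7).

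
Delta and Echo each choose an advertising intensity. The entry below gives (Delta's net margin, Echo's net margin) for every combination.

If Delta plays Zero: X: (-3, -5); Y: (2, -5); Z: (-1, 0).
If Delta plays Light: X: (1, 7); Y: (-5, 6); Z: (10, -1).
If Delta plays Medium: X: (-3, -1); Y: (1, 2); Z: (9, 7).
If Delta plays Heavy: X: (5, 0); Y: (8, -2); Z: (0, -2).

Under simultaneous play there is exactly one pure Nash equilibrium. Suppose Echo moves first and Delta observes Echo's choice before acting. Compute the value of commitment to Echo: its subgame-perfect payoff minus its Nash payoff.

Work backward from Delta's decision.
- X → Delta plays Heavy (best of -3, 1, -3, 5); Echo gets 0.
- Y → Delta plays Heavy (best of 2, -5, 1, 8); Echo gets -2.
- Z → Delta plays Light (best of -1, 10, 9, 0); Echo gets -1.
Among 0, -2, -1, the best is 0 at X. Subgame-perfect outcome: (Heavy, X) with payoffs (5, 0).
For the simultaneous game, intersect best replies.
Delta's best replies: X→Heavy; Y→Heavy; Z→Light.
Echo's best replies: Zero→Z; Light→X; Medium→Z; Heavy→X.
The unique mutual best reply is (Heavy, X), giving (5, 0).
Echo's commitment gain: 0 − 0 = 0.

0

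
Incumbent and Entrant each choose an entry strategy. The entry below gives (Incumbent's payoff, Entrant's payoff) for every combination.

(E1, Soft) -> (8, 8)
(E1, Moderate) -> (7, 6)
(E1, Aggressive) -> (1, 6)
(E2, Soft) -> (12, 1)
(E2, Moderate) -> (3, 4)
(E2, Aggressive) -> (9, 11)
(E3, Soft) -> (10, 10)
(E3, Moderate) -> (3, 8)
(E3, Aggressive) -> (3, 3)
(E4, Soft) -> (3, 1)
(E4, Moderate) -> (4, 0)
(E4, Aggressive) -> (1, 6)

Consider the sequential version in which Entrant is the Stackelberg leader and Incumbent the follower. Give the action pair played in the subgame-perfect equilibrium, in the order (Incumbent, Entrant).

Solve by backward induction (Entrant leads).
- Soft: BR = E2, leader payoff 1.
- Moderate: BR = E1, leader payoff 6.
- Aggressive: BR = E2, leader payoff 11.
Maximizing over 1, 6, 11, Entrant chooses Aggressive. Subgame-perfect outcome: (E2, Aggressive) with payoffs (9, 11).

(E2, Aggressive)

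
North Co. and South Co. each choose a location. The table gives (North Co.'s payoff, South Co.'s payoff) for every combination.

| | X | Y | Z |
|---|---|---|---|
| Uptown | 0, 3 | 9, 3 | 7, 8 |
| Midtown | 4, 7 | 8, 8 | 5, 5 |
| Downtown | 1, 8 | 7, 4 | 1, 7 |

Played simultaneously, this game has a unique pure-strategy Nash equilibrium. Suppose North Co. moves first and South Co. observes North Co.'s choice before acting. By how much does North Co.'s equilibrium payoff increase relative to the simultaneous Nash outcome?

Solve by backward induction (North Co. leads).
- Uptown → South Co. plays Z (best of 3, 3, 8); North Co. gets 7.
- Midtown → South Co. plays Y (best of 7, 8, 5); North Co. gets 8.
- Downtown → South Co. plays X (best of 8, 4, 7); North Co. gets 1.
North Co.'s induced payoffs are 7, 8, 1, so North Co. commits to Midtown. Subgame-perfect outcome: (Midtown, Y) with payoffs (8, 8).
Under simultaneous play:
North Co.'s best replies: X→Midtown; Y→Uptown; Z→Uptown.
South Co.'s best replies: Uptown→Z; Midtown→Y; Downtown→X.
Only (Uptown, Z) has each player best-responding; Nash payoffs (7, 8).
North Co.'s commitment gain: 8 − 7 = 1.

1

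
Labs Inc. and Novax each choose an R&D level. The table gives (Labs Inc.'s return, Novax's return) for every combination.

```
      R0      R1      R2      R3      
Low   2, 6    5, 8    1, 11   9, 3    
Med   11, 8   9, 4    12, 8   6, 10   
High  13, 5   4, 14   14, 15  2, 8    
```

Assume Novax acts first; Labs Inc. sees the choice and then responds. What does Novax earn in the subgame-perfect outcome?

Backward induction with Novax moving first.
- R0: Labs Inc. compares 2, 11, 13 and picks High; Novax would get 5.
- R1: Labs Inc. compares 5, 9, 4 and picks Med; Novax would get 4.
- R2: Labs Inc. compares 1, 12, 14 and picks High; Novax would get 15.
- R3: Labs Inc. compares 9, 6, 2 and picks Low; Novax would get 3.
Maximizing over 5, 4, 15, 3, Novax chooses R2. Subgame-perfect outcome: (High, R2) with payoffs (14, 15).

15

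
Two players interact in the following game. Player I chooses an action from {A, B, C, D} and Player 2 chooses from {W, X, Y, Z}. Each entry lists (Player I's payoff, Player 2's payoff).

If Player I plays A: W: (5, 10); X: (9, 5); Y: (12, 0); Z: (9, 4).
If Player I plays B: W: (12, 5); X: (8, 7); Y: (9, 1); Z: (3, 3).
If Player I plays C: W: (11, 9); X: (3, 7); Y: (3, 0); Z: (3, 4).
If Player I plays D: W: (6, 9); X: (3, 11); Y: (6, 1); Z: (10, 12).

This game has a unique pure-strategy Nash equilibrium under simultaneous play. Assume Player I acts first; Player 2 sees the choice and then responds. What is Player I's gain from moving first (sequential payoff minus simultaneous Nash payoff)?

Player 2 best-responds to each possible Player I move:
- A → Player 2 plays W (best of 10, 5, 0, 4); Player I gets 5.
- B → Player 2 plays X (best of 5, 7, 1, 3); Player I gets 8.
- C → Player 2 plays W (best of 9, 7, 0, 4); Player I gets 11.
- D → Player 2 plays Z (best of 9, 11, 1, 12); Player I gets 10.
Player I's induced payoffs are 5, 8, 11, 10, so Player I commits to C. Subgame-perfect outcome: (C, W) with payoffs (11, 9).
Under simultaneous play:
Player I's best replies: W→B; X→A; Y→A; Z→D.
Player 2's best replies: A→W; B→X; C→W; D→Z.
Only (D, Z) has each player best-responding; Nash payoffs (10, 12).
Player I's commitment gain: 11 − 10 = 1.

1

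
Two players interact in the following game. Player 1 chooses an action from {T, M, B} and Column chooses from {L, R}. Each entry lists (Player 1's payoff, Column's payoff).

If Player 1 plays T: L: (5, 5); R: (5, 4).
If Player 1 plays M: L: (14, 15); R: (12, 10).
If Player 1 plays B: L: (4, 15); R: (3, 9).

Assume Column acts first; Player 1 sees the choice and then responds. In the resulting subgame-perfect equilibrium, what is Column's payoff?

15

Player 1 best-responds to each possible Column move:
- L: Player 1 compares 5, 14, 4 and picks M; Column would get 15.
- R: Player 1 compares 5, 12, 3 and picks M; Column would get 10.
Maximizing over 15, 10, Column chooses L. Subgame-perfect outcome: (M, L) with payoffs (14, 15).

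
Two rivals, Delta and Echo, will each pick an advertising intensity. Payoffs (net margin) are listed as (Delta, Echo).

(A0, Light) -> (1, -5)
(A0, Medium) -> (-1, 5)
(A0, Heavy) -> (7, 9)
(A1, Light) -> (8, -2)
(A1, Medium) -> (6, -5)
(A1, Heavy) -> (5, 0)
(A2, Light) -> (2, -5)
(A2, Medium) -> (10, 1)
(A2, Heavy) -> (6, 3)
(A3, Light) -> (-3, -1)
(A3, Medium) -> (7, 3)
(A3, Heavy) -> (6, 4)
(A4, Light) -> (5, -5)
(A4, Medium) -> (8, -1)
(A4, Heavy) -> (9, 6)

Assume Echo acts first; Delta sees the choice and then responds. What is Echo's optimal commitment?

Work backward from Delta's decision.
- Light: Delta compares 1, 8, 2, -3, 5 and picks A1; Echo would get -2.
- Medium: Delta compares -1, 6, 10, 7, 8 and picks A2; Echo would get 1.
- Heavy: Delta compares 7, 5, 6, 6, 9 and picks A4; Echo would get 6.
Among -2, 1, 6, the best is 6 at Heavy. Subgame-perfect outcome: (A4, Heavy) with payoffs (9, 6).

Heavy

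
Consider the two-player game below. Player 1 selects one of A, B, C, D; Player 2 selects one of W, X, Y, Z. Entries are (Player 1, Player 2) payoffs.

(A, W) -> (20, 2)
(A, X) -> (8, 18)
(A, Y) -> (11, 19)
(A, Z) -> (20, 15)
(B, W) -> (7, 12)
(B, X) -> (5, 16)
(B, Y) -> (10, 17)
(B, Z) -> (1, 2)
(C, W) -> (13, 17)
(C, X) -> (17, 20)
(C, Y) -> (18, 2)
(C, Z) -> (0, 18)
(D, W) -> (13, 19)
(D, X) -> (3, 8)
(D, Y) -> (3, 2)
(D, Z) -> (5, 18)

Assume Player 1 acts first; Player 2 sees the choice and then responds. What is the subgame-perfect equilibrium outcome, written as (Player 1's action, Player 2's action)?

Solve by backward induction (Player 1 leads).
- A → Player 2 plays Y (best of 2, 18, 19, 15); Player 1 gets 11.
- B → Player 2 plays Y (best of 12, 16, 17, 2); Player 1 gets 10.
- C → Player 2 plays X (best of 17, 20, 2, 18); Player 1 gets 17.
- D → Player 2 plays W (best of 19, 8, 2, 18); Player 1 gets 13.
Player 1's induced payoffs are 11, 10, 17, 13, so Player 1 commits to C. Subgame-perfect outcome: (C, X) with payoffs (17, 20).

(C, X)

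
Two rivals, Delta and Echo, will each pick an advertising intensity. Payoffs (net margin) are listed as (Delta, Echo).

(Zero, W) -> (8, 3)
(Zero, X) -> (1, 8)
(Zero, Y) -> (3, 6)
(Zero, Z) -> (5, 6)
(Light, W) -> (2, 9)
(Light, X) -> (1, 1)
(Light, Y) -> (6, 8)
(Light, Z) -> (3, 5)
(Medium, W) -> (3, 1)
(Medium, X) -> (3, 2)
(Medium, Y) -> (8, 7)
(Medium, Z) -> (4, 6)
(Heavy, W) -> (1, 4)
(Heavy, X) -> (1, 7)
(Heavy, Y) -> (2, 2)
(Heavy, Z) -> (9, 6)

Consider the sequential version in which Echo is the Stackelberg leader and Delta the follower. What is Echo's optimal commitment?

Y

Work backward from Delta's decision.
- W: Delta compares 8, 2, 3, 1 and picks Zero; Echo would get 3.
- X: Delta compares 1, 1, 3, 1 and picks Medium; Echo would get 2.
- Y: Delta compares 3, 6, 8, 2 and picks Medium; Echo would get 7.
- Z: Delta compares 5, 3, 4, 9 and picks Heavy; Echo would get 6.
Among 3, 2, 7, 6, the best is 7 at Y. Subgame-perfect outcome: (Medium, Y) with payoffs (8, 7).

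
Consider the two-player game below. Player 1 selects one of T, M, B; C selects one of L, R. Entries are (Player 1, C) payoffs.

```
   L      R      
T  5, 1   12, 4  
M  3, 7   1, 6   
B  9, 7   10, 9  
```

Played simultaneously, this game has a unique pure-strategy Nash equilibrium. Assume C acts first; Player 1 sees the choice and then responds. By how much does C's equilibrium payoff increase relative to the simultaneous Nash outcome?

3

Backward induction with C moving first.
- L: BR = B, leader payoff 7.
- R: BR = T, leader payoff 4.
Among 7, 4, the best is 7 at L. Subgame-perfect outcome: (B, L) with payoffs (9, 7).
Now find the simultaneous Nash equilibrium.
Player 1's best replies: L→B; R→T.
C's best replies: T→R; M→L; B→R.
Only (T, R) has each player best-responding; Nash payoffs (12, 4).
C's commitment gain: 7 − 4 = 3.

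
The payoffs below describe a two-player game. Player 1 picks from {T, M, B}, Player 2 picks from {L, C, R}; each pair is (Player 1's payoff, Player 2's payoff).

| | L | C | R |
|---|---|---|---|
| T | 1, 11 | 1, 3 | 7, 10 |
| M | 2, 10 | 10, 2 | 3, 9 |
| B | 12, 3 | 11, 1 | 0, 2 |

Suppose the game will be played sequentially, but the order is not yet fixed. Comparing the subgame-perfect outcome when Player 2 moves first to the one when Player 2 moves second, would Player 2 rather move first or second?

first

If Player 1 leads: Player 2's best replies are T→L, M→L, B→L; Player 1's induced payoffs 1, 2, 12; outcome (B, L), payoffs (12, 3).
If Player 2 leads: Player 1's best replies are L→B, C→B, R→T; Player 2's induced payoffs 3, 1, 10; outcome (T, R), payoffs (7, 10).
Player 2 gets 10 moving first and 3 moving second, so Player 2 prefers to move first.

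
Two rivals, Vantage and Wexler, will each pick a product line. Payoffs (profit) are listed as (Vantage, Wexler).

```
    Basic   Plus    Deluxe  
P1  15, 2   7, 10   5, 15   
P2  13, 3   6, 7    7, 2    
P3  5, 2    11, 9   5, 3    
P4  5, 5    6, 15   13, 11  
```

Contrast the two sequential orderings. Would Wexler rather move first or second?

first

If Vantage leads: Wexler's best replies are P1→Deluxe, P2→Plus, P3→Plus, P4→Plus; Vantage's induced payoffs 5, 6, 11, 6; outcome (P3, Plus), payoffs (11, 9).
If Wexler leads: Vantage's best replies are Basic→P1, Plus→P3, Deluxe→P4; Wexler's induced payoffs 2, 9, 11; outcome (P4, Deluxe), payoffs (13, 11).
Wexler gets 11 moving first and 9 moving second, so Wexler prefers to move first.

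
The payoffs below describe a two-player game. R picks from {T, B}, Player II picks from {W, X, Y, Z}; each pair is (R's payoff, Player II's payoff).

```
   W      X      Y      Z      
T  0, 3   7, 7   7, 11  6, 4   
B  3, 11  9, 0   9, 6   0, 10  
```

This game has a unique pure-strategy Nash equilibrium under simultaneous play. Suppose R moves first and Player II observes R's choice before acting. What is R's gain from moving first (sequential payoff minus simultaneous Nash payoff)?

Solve by backward induction (R leads).
- T: Player II compares 3, 7, 11, 4 and picks Y; R would get 7.
- B: Player II compares 11, 0, 6, 10 and picks W; R would get 3.
R's induced payoffs are 7, 3, so R commits to T. Subgame-perfect outcome: (T, Y) with payoffs (7, 11).
For the simultaneous game, intersect best replies.
R's best replies: W→B; X→B; Y→B; Z→T.
Player II's best replies: T→Y; B→W.
Only (B, W) has each player best-responding; Nash payoffs (3, 11).
R's commitment gain: 7 − 3 = 4.

4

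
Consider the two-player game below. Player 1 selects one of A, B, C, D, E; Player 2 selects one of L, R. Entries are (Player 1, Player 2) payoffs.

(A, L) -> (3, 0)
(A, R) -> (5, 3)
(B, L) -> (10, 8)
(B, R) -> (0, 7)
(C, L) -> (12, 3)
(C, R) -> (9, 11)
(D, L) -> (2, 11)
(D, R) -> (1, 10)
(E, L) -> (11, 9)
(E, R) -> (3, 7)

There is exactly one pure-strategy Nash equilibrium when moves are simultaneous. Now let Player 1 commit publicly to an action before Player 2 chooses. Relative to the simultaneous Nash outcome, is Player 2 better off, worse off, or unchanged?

worse off

Player 2 best-responds to each possible Player 1 move:
- A: BR = R, leader payoff 5.
- B: BR = L, leader payoff 10.
- C: BR = R, leader payoff 9.
- D: BR = L, leader payoff 2.
- E: BR = L, leader payoff 11.
Player 1's induced payoffs are 5, 10, 9, 2, 11, so Player 1 commits to E. Subgame-perfect outcome: (E, L) with payoffs (11, 9).
Now find the simultaneous Nash equilibrium.
Player 1's best replies: L→C; R→C.
Player 2's best replies: A→R; B→L; C→R; D→L; E→L.
Only (C, R) has each player best-responding; Nash payoffs (9, 11).
Player 2 earns 9 sequentially versus 11 at the Nash outcome: worse off.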